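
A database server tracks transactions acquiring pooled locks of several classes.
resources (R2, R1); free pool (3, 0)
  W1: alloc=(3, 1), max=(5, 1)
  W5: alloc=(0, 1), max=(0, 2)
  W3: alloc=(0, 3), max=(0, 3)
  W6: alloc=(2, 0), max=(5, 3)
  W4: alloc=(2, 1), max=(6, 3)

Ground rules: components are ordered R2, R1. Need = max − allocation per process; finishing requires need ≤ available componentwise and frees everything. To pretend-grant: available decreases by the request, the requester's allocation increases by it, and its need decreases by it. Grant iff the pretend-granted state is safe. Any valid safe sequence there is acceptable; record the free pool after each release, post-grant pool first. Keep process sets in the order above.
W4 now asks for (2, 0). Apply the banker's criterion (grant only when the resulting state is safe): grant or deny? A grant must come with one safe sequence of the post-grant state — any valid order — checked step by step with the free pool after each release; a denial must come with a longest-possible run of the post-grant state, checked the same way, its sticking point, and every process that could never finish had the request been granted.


DENY — the pretend-granted state is unsafe.
Key observation: W3, W5 can finish, but then (1, 4) is all there is, and the blocked group's R2 demands exceed it.
After a pretend grant, a maximal execution: W3, W5 — then nothing else fits. Walking it through:
  pool = (1, 0)
  W3 needs (0, 0) <= (1, 0) -> finishes; pool += (0, 3) = (1, 3)
  W5 needs (0, 1) <= (1, 3) -> finishes; pool += (0, 1) = (1, 4)
  W1 still needs (2, 0) but only (1, 4) is free — short on R2
  W6 still needs (3, 3) but only (1, 4) is free — short on R2
  W4 still needs (2, 2) but only (1, 4) is free — short on R2
Had the request been granted, W1, W6 and W4 could never finish.


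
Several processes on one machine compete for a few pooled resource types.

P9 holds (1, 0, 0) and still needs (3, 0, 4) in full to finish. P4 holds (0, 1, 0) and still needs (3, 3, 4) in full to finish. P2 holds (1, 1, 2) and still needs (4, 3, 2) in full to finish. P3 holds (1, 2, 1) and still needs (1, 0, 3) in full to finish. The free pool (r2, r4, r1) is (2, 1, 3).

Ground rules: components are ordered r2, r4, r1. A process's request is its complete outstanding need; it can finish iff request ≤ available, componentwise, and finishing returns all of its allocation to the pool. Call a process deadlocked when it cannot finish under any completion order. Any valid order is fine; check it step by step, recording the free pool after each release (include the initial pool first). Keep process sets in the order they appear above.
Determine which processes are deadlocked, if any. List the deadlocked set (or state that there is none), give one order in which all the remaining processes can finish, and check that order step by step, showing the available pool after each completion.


The deadlocked set is empty.
Key observation: beginning at P3, releases accumulate fast enough that every process eventually fits.
One completion order for the rest: P3, P9, P2, P4. Verifying each step:
  pool = (2, 1, 3)
  P3: need (1, 0, 3) fits (2, 1, 3); releases (1, 2, 1), pool now (3, 3, 4)
  P9: need (3, 0, 4) fits (3, 3, 4); releases (1, 0, 0), pool now (4, 3, 4)
  P2: need (4, 3, 2) fits (4, 3, 4); releases (1, 1, 2), pool now (5, 4, 6)
  P4: need (3, 3, 4) fits (5, 4, 6); releases (0, 1, 0), pool now (5, 5, 6)


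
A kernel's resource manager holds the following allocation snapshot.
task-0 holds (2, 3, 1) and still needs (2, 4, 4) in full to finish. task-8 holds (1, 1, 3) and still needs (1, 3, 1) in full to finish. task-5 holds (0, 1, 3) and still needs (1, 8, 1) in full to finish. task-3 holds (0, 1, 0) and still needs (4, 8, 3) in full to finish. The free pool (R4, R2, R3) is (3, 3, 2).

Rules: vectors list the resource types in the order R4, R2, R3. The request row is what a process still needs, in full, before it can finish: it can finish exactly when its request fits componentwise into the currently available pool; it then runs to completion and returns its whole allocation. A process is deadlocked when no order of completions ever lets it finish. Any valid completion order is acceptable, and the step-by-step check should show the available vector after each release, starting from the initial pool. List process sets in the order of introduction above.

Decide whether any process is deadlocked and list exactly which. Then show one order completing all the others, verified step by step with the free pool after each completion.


Deadlocked: task-5 and task-3.
Key observation: once task-8, task-0 finish, the pool peaks at (6, 7, 6) — and every remaining process still needs more R2 than that.
The rest can finish in the order task-8, task-0. Step-by-step check:
  pool = (3, 3, 2)
  task-8: need (1, 3, 1) fits (3, 3, 2); releases (1, 1, 3), pool now (4, 4, 5)
  task-0: need (2, 4, 4) fits (4, 4, 5); releases (2, 3, 1), pool now (6, 7, 6)
The stuck group stays short no matter what:
  blocked: task-5 wants (1, 8, 1), pool (6, 7, 6) — not enough R2
  blocked: task-3 wants (4, 8, 3), pool (6, 7, 6) — not enough R2


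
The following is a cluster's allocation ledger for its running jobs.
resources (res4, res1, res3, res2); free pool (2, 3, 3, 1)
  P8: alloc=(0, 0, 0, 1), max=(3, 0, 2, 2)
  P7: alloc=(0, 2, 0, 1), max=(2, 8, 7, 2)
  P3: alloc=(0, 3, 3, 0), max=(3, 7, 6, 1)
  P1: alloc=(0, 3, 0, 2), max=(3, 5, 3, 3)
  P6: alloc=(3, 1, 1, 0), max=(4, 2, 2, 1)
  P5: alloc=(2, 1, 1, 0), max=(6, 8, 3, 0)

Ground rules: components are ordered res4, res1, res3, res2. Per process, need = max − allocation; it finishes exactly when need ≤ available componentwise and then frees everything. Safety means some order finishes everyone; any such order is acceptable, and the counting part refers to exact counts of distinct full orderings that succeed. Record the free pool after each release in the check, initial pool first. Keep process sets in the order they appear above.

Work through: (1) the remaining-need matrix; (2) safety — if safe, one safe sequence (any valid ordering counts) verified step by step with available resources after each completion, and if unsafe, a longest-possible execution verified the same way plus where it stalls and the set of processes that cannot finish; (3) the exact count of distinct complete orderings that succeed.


(1) Need matrix, components ordered res4, res1, res3, res2:
  P8: (3, 0, 2, 1)
  P7: (2, 6, 7, 1)
  P3: (3, 4, 3, 1)
  P1: (3, 2, 3, 1)
  P6: (1, 1, 1, 1)
  P5: (4, 7, 2, 0)
(2) SAFE, for example via the order P6, P1, P5, P8, P3, P7.
Key observation: at P6 the run first touches a limit — (1, 1, 1, 1) against (2, 3, 3, 1), exact on a resource it actually requests.
Verifying each step:
  pool = (2, 3, 3, 1)
  P6: need (1, 1, 1, 1) fits (2, 3, 3, 1); releases (3, 1, 1, 0), pool now (5, 4, 4, 1)
  P1: need (3, 2, 3, 1) fits (5, 4, 4, 1); releases (0, 3, 0, 2), pool now (5, 7, 4, 3)
  P5: need (4, 7, 2, 0) fits (5, 7, 4, 3); releases (2, 1, 1, 0), pool now (7, 8, 5, 3)
  P8: need (3, 0, 2, 1) fits (7, 8, 5, 3); releases (0, 0, 0, 1), pool now (7, 8, 5, 4)
  P3: need (3, 4, 3, 1) fits (7, 8, 5, 4); releases (0, 3, 3, 0), pool now (7, 11, 8, 4)
  P7: need (2, 6, 7, 1) fits (7, 11, 8, 4); releases (0, 2, 0, 1), pool now (7, 13, 8, 5)
(3) The exact count: 45 of the possible complete orderings are safe sequences.


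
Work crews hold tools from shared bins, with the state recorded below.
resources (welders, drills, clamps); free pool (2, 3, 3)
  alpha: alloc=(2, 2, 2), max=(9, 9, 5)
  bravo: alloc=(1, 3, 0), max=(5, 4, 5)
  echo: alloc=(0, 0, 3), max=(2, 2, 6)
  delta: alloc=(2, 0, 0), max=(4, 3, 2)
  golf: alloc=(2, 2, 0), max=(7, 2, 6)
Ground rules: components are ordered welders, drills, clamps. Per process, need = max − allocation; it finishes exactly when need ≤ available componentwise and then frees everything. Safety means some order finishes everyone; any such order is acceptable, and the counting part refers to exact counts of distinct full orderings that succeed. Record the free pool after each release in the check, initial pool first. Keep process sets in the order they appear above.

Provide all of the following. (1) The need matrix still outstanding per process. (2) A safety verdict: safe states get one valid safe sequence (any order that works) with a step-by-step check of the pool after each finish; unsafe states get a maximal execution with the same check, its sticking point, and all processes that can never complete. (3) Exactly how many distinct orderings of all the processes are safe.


(1) Outstanding need per process (order welders, drills, clamps):
  alpha: (7, 7, 3)
  bravo: (4, 1, 5)
  echo: (2, 2, 3)
  delta: (2, 3, 2)
  golf: (5, 0, 6)
(2) SAFE. One safe sequence: delta, echo, bravo, golf, alpha.
Key observation: delta marks the first exact bind of the order: its need (2, 3, 2) fits the free (2, 3, 3) with zero slack on a requested resource.
Walking it through:
  pool = (2, 3, 3)
  delta needs (2, 3, 2) <= (2, 3, 3) -> finishes; pool += (2, 0, 0) = (4, 3, 3)
  echo needs (2, 2, 3) <= (4, 3, 3) -> finishes; pool += (0, 0, 3) = (4, 3, 6)
  bravo needs (4, 1, 5) <= (4, 3, 6) -> finishes; pool += (1, 3, 0) = (5, 6, 6)
  golf needs (5, 0, 6) <= (5, 6, 6) -> finishes; pool += (2, 2, 0) = (7, 8, 6)
  alpha needs (7, 7, 3) <= (7, 8, 6) -> finishes; pool += (2, 2, 2) = (9, 10, 8)
(3) The exact count: 2 of the possible complete orderings are safe sequences.


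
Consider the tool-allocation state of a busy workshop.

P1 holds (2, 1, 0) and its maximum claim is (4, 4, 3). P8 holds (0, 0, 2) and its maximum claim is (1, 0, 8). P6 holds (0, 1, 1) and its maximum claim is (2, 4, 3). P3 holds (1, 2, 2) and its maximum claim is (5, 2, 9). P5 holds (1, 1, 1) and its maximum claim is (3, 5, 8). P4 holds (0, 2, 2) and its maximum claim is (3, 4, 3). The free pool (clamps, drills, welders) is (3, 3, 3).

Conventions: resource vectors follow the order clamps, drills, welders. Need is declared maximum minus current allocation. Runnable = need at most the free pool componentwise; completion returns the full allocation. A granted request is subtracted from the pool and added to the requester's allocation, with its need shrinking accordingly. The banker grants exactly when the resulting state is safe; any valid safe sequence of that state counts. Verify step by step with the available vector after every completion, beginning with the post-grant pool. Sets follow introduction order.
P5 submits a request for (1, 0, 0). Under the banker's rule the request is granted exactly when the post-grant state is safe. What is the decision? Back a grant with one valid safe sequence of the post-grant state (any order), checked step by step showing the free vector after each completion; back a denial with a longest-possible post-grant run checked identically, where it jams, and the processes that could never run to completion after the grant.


GRANT: granting preserves safety; a valid post-grant sequence is P6, P1, P4, P8, P3, P5.
Key observation: after the grant the pool drops to (2, 3, 3), which still lets P6 finish first and unwind the rest.
Verifying the post-grant state step by step:
  pool = (2, 3, 3)
  run P6 (needs (2, 3, 2), free (2, 3, 3)); after release of (0, 1, 1) the pool is (2, 4, 4)
  run P1 (needs (2, 3, 3), free (2, 4, 4)); after release of (2, 1, 0) the pool is (4, 5, 4)
  run P4 (needs (3, 2, 1), free (4, 5, 4)); after release of (0, 2, 2) the pool is (4, 7, 6)
  run P8 (needs (1, 0, 6), free (4, 7, 6)); after release of (0, 0, 2) the pool is (4, 7, 8)
  run P3 (needs (4, 0, 7), free (4, 7, 8)); after release of (1, 2, 2) the pool is (5, 9, 10)
  run P5 (needs (1, 4, 7), free (5, 9, 10)); after release of (2, 1, 1) the pool is (7, 10, 11)


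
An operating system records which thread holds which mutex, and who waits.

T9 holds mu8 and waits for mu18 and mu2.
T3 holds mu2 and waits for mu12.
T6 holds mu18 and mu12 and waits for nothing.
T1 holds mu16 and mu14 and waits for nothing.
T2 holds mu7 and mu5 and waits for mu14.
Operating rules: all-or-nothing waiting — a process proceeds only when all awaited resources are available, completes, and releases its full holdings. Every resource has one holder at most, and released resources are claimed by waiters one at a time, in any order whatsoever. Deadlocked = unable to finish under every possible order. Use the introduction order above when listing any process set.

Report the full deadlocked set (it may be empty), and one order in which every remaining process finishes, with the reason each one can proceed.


The deadlocked set is empty.
Key observation: the wait graph is acyclic; completion cascades from the unblocked processes through everyone else.
The rest can finish in the order T6, T1, T3, T9, T2.
Check, step by step:
  T6 waits on nothing -> runs at once and releases mu18 and mu12
  T1 waits on nothing -> runs at once and releases mu16 and mu14
  T3: everything it awaited (mu12) is free; runs, freeing mu2
  T9: everything it awaited (mu18 and mu2) is free; runs, freeing mu8
  T2: everything it awaited (mu14) is free; runs, freeing mu7 and mu5


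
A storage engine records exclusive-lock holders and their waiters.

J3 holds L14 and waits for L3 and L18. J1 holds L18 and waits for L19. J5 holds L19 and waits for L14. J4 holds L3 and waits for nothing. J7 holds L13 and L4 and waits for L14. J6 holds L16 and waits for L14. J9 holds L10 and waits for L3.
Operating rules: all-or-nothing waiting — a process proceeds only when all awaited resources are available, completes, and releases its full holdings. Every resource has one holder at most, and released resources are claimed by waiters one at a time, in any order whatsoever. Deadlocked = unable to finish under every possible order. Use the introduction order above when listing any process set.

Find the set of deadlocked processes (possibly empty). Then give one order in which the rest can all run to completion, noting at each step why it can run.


Deadlocked: J3, J1, J5, J7 and J6.
Key observation: the cycle J3 -> J1 -> J5 -> J3 can never break — each member waits on the next; J7 and J6 wait into the deadlock from upstream.
The rest can finish in the order J4, J9.
Step-by-step check:
  run J4 (it waits on nothing); releases L3
  run J9 (all its waits — L3 — are resolved); releases L10


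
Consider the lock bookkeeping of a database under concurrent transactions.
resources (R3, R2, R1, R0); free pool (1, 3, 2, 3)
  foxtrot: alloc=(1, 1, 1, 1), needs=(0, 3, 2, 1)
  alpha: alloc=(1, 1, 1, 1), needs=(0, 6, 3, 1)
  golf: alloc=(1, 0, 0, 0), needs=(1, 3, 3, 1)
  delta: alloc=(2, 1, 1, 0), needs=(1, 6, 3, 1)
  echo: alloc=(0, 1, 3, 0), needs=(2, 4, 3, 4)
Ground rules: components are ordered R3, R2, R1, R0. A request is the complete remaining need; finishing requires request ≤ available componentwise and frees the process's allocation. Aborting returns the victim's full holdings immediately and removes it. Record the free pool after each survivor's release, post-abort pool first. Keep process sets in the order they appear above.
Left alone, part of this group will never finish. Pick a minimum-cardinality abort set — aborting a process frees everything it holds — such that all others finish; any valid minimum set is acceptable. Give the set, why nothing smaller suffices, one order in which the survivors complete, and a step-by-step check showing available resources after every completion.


The answer: abort alpha.
Key observation: the deadlocked delta becomes finishable only because alpha released (1, 1, 1, 1); it completes at step 4 below.
No smaller set exists: with zero aborts the deadlock remains.
The survivors complete as echo, foxtrot, golf, delta. Verifying each step (starting from the post-abort pool):
  pool = (2, 4, 3, 4)
  echo needs (2, 4, 3, 4) <= (2, 4, 3, 4) -> finishes; pool += (0, 1, 3, 0) = (2, 5, 6, 4)
  foxtrot needs (0, 3, 2, 1) <= (2, 5, 6, 4) -> finishes; pool += (1, 1, 1, 1) = (3, 6, 7, 5)
  golf needs (1, 3, 3, 1) <= (3, 6, 7, 5) -> finishes; pool += (1, 0, 0, 0) = (4, 6, 7, 5)
  delta needs (1, 6, 3, 1) <= (4, 6, 7, 5) -> finishes; pool += (2, 1, 1, 0) = (6, 7, 8, 5)


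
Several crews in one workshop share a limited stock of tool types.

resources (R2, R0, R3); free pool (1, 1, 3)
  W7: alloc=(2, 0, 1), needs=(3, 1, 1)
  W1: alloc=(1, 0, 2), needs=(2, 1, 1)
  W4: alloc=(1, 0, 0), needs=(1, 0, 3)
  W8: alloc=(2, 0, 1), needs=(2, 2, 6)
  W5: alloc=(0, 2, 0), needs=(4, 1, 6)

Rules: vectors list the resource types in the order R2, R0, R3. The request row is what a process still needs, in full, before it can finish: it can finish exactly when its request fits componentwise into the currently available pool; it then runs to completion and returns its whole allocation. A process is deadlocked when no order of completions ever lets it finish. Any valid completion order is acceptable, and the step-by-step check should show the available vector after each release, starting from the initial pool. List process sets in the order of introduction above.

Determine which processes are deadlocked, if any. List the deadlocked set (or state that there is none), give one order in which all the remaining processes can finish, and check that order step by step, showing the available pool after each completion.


No process is deadlocked.
Key observation: W4 fits the free pool immediately, and its release cascades until everyone finishes.
A valid finishing order for the others: W4, W1, W7, W5, W8. Walking it through:
  pool = (1, 1, 3)
  run W4 (needs (1, 0, 3), free (1, 1, 3)); after release of (1, 0, 0) the pool is (2, 1, 3)
  run W1 (needs (2, 1, 1), free (2, 1, 3)); after release of (1, 0, 2) the pool is (3, 1, 5)
  run W7 (needs (3, 1, 1), free (3, 1, 5)); after release of (2, 0, 1) the pool is (5, 1, 6)
  run W5 (needs (4, 1, 6), free (5, 1, 6)); after release of (0, 2, 0) the pool is (5, 3, 6)
  run W8 (needs (2, 2, 6), free (5, 3, 6)); after release of (2, 0, 1) the pool is (7, 3, 7)


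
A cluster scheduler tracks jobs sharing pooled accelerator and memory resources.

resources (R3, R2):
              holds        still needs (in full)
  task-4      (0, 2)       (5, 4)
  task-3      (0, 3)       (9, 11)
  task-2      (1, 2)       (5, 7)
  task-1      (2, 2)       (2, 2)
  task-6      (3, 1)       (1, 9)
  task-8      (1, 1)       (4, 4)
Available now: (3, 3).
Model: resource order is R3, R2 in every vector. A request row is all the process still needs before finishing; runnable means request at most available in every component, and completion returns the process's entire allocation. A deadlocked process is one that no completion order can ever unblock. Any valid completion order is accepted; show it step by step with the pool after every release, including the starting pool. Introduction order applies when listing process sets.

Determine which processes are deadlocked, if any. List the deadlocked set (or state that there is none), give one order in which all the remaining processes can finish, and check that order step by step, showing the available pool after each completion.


The deadlocked set is empty.
Key observation: the pool covers task-1 at once, and every later process fits after earlier releases.
The rest can finish in the order task-1, task-4, task-2, task-8, task-6, task-3. Step-by-step check:
  pool = (3, 3)
  run task-1 (needs (2, 2), free (3, 3)); after release of (2, 2) the pool is (5, 5)
  run task-4 (needs (5, 4), free (5, 5)); after release of (0, 2) the pool is (5, 7)
  run task-2 (needs (5, 7), free (5, 7)); after release of (1, 2) the pool is (6, 9)
  run task-8 (needs (4, 4), free (6, 9)); after release of (1, 1) the pool is (7, 10)
  run task-6 (needs (1, 9), free (7, 10)); after release of (3, 1) the pool is (10, 11)
  run task-3 (needs (9, 11), free (10, 11)); after release of (0, 3) the pool is (10, 14)


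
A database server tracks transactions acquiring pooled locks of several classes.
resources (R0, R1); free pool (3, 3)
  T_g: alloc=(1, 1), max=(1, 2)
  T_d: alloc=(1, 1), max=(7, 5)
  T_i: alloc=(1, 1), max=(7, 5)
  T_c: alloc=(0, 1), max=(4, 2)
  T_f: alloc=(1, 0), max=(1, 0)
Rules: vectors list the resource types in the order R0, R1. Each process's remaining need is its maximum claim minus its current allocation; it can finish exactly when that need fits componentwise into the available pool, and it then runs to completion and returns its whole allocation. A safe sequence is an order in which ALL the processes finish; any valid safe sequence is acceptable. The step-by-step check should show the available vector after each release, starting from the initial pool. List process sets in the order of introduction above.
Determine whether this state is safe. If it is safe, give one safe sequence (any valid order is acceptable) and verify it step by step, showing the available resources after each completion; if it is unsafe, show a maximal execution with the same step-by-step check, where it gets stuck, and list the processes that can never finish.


The state is UNSAFE.
Key observation: the wall is R0: completing T_f, T_g, T_c brings the pool only to (5, 5), and all the rest need more.
Going as far as possible: T_f, T_g, T_c; after that, nothing fits. Verifying each step:
  pool = (3, 3)
  T_f: need (0, 0) fits (3, 3); releases (1, 0), pool now (4, 3)
  T_g: need (0, 1) fits (4, 3); releases (1, 1), pool now (5, 4)
  T_c: need (4, 1) fits (5, 4); releases (0, 1), pool now (5, 5)
  T_d still needs (6, 4) but only (5, 5) is free — short on R0
  T_i still needs (6, 4) but only (5, 5) is free — short on R0
Permanently blocked: T_d and T_i.


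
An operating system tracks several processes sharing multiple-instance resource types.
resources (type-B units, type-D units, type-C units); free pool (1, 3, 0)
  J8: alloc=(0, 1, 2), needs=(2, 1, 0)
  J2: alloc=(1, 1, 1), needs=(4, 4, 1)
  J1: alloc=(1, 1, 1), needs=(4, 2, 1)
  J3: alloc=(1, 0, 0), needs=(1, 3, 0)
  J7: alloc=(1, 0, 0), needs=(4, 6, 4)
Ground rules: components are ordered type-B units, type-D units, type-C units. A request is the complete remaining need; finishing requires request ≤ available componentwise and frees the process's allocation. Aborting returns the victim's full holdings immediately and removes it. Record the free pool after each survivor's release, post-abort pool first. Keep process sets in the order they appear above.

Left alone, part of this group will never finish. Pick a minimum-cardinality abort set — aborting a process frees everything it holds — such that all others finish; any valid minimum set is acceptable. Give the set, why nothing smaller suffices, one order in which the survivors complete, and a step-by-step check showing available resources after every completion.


Minimum abort set: J1 and J7.
Key observation: aborting J1 and J7 returns (2, 1, 1), and J2 — hopeless before — runs at step 3 with the returned capacity in the pool.
No one abort is enough; case by case: J8 alone leaves J2 blocked (short on type-B units); J2 alone leaves J1 blocked (short on type-B units); J1 alone leaves J2 blocked (short on type-B units); J3 alone leaves J2 blocked (short on type-B units); J7 alone leaves J2 blocked (short on type-B units).
The survivors complete as J8, J3, J2. Check, step by step (starting from the post-abort pool):
  pool = (3, 4, 1)
  J8 needs (2, 1, 0) <= (3, 4, 1) -> finishes; pool += (0, 1, 2) = (3, 5, 3)
  J3 needs (1, 3, 0) <= (3, 5, 3) -> finishes; pool += (1, 0, 0) = (4, 5, 3)
  J2 needs (4, 4, 1) <= (4, 5, 3) -> finishes; pool += (1, 1, 1) = (5, 6, 4)


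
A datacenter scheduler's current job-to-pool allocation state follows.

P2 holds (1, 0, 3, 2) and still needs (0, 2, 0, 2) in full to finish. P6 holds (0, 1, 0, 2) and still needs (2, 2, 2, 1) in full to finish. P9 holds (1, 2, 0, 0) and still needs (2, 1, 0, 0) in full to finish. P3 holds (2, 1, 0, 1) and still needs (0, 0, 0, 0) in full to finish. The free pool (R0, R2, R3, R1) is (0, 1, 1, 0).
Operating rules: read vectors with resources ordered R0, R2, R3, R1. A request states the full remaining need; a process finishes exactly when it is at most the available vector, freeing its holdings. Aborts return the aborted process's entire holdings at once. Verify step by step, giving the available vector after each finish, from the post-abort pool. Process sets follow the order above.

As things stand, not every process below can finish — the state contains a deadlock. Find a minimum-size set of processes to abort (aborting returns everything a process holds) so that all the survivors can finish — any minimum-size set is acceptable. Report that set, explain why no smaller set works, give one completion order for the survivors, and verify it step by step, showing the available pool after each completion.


Abort P2.
Key observation: P6 could never have finished before the abort; with (1, 0, 3, 2) returned by P2, it fits at step 3.
No smaller set exists: with zero aborts the deadlock remains.
Survivors finish in the order: P3, P9, P6. Step-by-step check (pool after the aborts first):
  pool = (1, 1, 4, 2)
  P3 needs (0, 0, 0, 0) <= (1, 1, 4, 2) -> finishes; pool += (2, 1, 0, 1) = (3, 2, 4, 3)
  P9 needs (2, 1, 0, 0) <= (3, 2, 4, 3) -> finishes; pool += (1, 2, 0, 0) = (4, 4, 4, 3)
  P6 needs (2, 2, 2, 1) <= (4, 4, 4, 3) -> finishes; pool += (0, 1, 0, 2) = (4, 5, 4, 5)


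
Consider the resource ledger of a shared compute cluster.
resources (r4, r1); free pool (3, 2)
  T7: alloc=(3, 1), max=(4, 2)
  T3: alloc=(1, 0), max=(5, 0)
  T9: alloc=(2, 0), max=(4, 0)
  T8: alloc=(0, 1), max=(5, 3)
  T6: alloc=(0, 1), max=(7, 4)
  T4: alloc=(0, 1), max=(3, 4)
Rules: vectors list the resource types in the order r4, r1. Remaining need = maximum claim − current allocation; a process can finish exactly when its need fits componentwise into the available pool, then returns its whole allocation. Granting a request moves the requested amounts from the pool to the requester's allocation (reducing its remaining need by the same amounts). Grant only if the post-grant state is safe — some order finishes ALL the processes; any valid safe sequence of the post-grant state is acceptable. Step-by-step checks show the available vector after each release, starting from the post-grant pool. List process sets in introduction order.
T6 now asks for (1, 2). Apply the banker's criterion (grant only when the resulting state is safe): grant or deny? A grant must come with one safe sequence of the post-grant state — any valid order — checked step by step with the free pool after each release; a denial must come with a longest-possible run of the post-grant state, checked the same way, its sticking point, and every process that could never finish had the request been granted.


DENY: after the grant no complete ordering would exist.
Key observation: after T9, T3 complete, (5, 0) is the best the pool ever gets, yet each leftover process wants more r1.
Pretend the grant happened; the run T9, T3 goes as far as possible. Walking it through:
  pool = (2, 0)
  run T9 (needs (2, 0), free (2, 0)); after release of (2, 0) the pool is (4, 0)
  run T3 (needs (4, 0), free (4, 0)); after release of (1, 0) the pool is (5, 0)
  T7 still needs (1, 1) but only (5, 0) is free — short on r1
  T8 still needs (5, 2) but only (5, 0) is free — short on r1
  T6 still needs (6, 1) but only (5, 0) is free — short on r4 and r1
  T4 still needs (3, 3) but only (5, 0) is free — short on r1
Post-grant, the permanently blocked set is T7, T8, T6 and T4.


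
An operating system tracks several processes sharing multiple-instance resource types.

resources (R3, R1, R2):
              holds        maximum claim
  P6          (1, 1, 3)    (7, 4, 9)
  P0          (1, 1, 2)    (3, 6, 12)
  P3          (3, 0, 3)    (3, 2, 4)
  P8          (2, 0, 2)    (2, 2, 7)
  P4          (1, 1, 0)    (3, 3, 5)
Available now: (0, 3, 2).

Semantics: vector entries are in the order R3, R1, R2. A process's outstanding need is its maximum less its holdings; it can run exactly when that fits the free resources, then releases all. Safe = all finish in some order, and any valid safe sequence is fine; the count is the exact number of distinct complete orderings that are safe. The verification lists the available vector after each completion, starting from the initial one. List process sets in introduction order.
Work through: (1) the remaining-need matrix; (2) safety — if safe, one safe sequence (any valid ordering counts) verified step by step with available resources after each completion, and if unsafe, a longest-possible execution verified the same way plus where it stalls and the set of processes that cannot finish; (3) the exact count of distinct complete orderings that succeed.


(1) Need matrix, components ordered R3, R1, R2:
  P6: (6, 3, 6)
  P0: (2, 5, 10)
  P3: (0, 2, 1)
  P8: (0, 2, 5)
  P4: (2, 2, 5)
(2) The state is SAFE; one workable sequence: P3, P8, P4, P6, P0.
Key observation: the first exact fit in this order is P8 — it needs (0, 2, 5) with (3, 3, 5) free, meeting a requested resource to the last unit.
Verifying each step:
  pool = (0, 3, 2)
  run P3 (needs (0, 2, 1), free (0, 3, 2)); after release of (3, 0, 3) the pool is (3, 3, 5)
  run P8 (needs (0, 2, 5), free (3, 3, 5)); after release of (2, 0, 2) the pool is (5, 3, 7)
  run P4 (needs (2, 2, 5), free (5, 3, 7)); after release of (1, 1, 0) the pool is (6, 4, 7)
  run P6 (needs (6, 3, 6), free (6, 4, 7)); after release of (1, 1, 3) the pool is (7, 5, 10)
  run P0 (needs (2, 5, 10), free (7, 5, 10)); after release of (1, 1, 2) the pool is (8, 6, 12)
(3) Exactly 2 of the possible complete orderings are safe sequences.


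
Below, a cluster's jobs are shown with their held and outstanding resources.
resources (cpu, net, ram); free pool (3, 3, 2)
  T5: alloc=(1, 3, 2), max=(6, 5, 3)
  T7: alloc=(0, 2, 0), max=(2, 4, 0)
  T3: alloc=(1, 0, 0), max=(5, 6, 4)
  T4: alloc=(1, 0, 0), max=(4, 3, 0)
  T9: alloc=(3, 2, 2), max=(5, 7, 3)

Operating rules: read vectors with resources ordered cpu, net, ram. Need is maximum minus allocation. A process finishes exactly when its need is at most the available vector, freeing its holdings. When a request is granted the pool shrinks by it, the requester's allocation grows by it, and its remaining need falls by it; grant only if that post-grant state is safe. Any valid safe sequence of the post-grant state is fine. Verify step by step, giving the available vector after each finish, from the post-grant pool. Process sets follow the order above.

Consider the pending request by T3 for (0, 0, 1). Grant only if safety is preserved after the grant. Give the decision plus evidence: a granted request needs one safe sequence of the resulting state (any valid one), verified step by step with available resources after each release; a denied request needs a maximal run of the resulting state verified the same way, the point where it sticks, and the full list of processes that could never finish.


GRANT: granting preserves safety; a valid post-grant sequence is T7, T4, T9, T3, T5.
Key observation: post-grant, (3, 3, 1) remains, and an order beginning with T7 completes everyone.
Step-by-step check of the post-grant state:
  pool = (3, 3, 1)
  T7: need (2, 2, 0) fits (3, 3, 1); releases (0, 2, 0), pool now (3, 5, 1)
  T4: need (3, 3, 0) fits (3, 5, 1); releases (1, 0, 0), pool now (4, 5, 1)
  T9: need (2, 5, 1) fits (4, 5, 1); releases (3, 2, 2), pool now (7, 7, 3)
  T3: need (4, 6, 3) fits (7, 7, 3); releases (1, 0, 1), pool now (8, 7, 4)
  T5: need (5, 2, 1) fits (8, 7, 4); releases (1, 3, 2), pool now (9, 10, 6)


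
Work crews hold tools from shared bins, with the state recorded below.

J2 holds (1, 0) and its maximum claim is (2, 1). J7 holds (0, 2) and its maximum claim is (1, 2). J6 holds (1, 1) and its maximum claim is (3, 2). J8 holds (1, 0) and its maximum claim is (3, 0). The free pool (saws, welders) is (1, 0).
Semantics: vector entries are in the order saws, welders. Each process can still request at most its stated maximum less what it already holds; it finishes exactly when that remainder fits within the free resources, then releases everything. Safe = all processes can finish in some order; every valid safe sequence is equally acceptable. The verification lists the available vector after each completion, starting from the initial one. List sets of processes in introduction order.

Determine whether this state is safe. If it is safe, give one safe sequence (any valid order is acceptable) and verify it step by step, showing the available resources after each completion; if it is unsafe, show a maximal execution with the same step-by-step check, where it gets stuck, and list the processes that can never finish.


SAFE, for example via the order J7, J2, J6, J8.
Key observation: J7 is the earliest step where a requested resource binds exactly: need (1, 0), pool (1, 0) at its turn.
Step-by-step check:
  pool = (1, 0)
  J7 needs (1, 0) <= (1, 0) -> finishes; pool += (0, 2) = (1, 2)
  J2 needs (1, 1) <= (1, 2) -> finishes; pool += (1, 0) = (2, 2)
  J6 needs (2, 1) <= (2, 2) -> finishes; pool += (1, 1) = (3, 3)
  J8 needs (2, 0) <= (3, 3) -> finishes; pool += (1, 0) = (4, 3)


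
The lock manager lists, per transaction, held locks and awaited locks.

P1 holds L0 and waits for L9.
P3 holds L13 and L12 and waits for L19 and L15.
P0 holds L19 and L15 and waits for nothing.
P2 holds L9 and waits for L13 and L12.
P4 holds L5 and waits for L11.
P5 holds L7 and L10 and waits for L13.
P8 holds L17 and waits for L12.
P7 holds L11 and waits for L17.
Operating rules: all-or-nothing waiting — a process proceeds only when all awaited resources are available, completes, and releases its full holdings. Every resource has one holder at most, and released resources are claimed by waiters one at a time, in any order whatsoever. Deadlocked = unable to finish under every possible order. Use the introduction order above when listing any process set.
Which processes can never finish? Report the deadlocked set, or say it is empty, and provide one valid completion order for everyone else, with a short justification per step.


Nothing here is deadlocked.
Key observation: every chain of waits terminates; starting from the processes that wait on nothing, all the rest unlock in turn.
A valid finishing order for the others: P0, P3, P8, P5, P7, P2, P4, P1.
Verifying each step:
  P0 waits on nothing -> runs at once and releases L19 and L15
  run P3 (all its waits — L19 and L15 — are resolved); releases L13 and L12
  run P8 (all its waits — L12 — are resolved); releases L17
  run P5 (all its waits — L13 — are resolved); releases L7 and L10
  run P7 (all its waits — L17 — are resolved); releases L11
  run P2 (all its waits — L13 and L12 — are resolved); releases L9
  run P4 (all its waits — L11 — are resolved); releases L5
  run P1 (all its waits — L9 — are resolved); releases L0


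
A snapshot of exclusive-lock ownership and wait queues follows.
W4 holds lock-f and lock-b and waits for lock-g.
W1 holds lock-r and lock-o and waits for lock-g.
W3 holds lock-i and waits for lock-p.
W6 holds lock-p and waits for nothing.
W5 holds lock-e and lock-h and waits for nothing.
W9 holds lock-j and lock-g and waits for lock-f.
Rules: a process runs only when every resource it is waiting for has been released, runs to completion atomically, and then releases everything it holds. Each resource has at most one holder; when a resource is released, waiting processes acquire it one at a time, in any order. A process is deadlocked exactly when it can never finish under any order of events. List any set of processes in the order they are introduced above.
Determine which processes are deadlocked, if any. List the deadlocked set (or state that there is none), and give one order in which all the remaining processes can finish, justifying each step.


The deadlocked set is W4, W1 and W9.
Key observation: W4 -> W9 -> W4 is a circular wait — nothing in it can go first; W1 waits into the deadlock from upstream.
The rest can finish in the order W5, W6, W3.
Check, step by step:
  W5 waits on nothing -> runs at once and releases lock-e and lock-h
  W6 waits on nothing -> runs at once and releases lock-p
  run W3 (all its waits — lock-p — are resolved); releases lock-i


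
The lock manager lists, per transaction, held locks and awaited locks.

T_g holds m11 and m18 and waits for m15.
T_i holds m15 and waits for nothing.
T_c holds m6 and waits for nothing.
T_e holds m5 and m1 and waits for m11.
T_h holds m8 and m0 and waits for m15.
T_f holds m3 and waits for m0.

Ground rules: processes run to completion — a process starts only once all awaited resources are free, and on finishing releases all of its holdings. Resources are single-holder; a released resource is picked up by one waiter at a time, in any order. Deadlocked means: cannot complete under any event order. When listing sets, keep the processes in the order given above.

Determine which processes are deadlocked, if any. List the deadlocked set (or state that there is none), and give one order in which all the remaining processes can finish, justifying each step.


The deadlocked set is empty.
Key observation: although several processes wait, no cycle exists — each chain bottoms out at a free runner.
A valid finishing order for the others: T_i, T_h, T_g, T_e, T_c, T_f.
Step-by-step check:
  run T_i (it waits on nothing); releases m15
  T_h waits on m15 — all released -> runs and releases m8 and m0
  T_g waits on m15 — all released -> runs and releases m11 and m18
  T_e waits on m11 — all released -> runs and releases m5 and m1
  run T_c (it waits on nothing); releases m6
  T_f waits on m0 — all released -> runs and releases m3


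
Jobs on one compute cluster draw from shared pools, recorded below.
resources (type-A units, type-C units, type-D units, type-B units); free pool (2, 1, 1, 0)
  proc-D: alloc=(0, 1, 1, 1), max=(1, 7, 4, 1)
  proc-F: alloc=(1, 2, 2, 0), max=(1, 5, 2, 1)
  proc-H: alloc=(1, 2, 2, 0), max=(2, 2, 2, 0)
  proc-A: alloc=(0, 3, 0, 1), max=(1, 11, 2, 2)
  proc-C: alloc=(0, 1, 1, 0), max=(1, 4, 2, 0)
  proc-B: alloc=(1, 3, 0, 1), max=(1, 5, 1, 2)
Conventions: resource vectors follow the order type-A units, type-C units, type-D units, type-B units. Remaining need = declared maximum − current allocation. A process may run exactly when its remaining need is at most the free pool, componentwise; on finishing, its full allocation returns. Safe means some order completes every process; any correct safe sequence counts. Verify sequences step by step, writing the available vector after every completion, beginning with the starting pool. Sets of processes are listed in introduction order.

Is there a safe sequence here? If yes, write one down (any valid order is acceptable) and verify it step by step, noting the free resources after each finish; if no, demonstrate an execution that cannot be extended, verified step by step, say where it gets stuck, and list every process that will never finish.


The state is UNSAFE.
Key observation: after proc-H, proc-C the pool peaks at (3, 4, 4, 0), and each blocked process is short somewhere: proc-D on type-C units; proc-F on type-B units; proc-A on type-C units, type-B units; proc-B on type-B units.
A maximal execution: proc-H, proc-C — then nothing else fits. Verifying each step:
  pool = (2, 1, 1, 0)
  proc-H needs (1, 0, 0, 0) <= (2, 1, 1, 0) -> finishes; pool += (1, 2, 2, 0) = (3, 3, 3, 0)
  proc-C needs (1, 3, 1, 0) <= (3, 3, 3, 0) -> finishes; pool += (0, 1, 1, 0) = (3, 4, 4, 0)
  proc-D still needs (1, 6, 3, 0) but only (3, 4, 4, 0) is free — short on type-C units
  proc-F still needs (0, 3, 0, 1) but only (3, 4, 4, 0) is free — short on type-B units
  proc-A still needs (1, 8, 2, 1) but only (3, 4, 4, 0) is free — short on type-C units and type-B units
  proc-B still needs (0, 2, 1, 1) but only (3, 4, 4, 0) is free — short on type-B units
Permanently blocked: proc-D, proc-F, proc-A and proc-B.


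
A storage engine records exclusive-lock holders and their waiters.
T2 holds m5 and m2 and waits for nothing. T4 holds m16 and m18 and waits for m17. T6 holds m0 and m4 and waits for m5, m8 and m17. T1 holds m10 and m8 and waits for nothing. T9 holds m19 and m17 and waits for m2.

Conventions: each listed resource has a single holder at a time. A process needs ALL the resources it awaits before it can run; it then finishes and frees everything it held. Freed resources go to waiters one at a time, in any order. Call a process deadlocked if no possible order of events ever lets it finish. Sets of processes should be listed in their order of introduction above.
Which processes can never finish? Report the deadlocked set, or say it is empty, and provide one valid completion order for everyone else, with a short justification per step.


The deadlocked set is empty.
Key observation: the wait graph is acyclic; completion cascades from the unblocked processes through everyone else.
A valid finishing order for the others: T2, T9, T1, T4, T6.
Walking it through:
  run T2 (it waits on nothing); releases m5 and m2
  run T9 (all its waits — m2 — are resolved); releases m19 and m17
  run T1 (it waits on nothing); releases m10 and m8
  run T4 (all its waits — m17 — are resolved); releases m16 and m18
  run T6 (all its waits — m5, m8 and m17 — are resolved); releases m0 and m4
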